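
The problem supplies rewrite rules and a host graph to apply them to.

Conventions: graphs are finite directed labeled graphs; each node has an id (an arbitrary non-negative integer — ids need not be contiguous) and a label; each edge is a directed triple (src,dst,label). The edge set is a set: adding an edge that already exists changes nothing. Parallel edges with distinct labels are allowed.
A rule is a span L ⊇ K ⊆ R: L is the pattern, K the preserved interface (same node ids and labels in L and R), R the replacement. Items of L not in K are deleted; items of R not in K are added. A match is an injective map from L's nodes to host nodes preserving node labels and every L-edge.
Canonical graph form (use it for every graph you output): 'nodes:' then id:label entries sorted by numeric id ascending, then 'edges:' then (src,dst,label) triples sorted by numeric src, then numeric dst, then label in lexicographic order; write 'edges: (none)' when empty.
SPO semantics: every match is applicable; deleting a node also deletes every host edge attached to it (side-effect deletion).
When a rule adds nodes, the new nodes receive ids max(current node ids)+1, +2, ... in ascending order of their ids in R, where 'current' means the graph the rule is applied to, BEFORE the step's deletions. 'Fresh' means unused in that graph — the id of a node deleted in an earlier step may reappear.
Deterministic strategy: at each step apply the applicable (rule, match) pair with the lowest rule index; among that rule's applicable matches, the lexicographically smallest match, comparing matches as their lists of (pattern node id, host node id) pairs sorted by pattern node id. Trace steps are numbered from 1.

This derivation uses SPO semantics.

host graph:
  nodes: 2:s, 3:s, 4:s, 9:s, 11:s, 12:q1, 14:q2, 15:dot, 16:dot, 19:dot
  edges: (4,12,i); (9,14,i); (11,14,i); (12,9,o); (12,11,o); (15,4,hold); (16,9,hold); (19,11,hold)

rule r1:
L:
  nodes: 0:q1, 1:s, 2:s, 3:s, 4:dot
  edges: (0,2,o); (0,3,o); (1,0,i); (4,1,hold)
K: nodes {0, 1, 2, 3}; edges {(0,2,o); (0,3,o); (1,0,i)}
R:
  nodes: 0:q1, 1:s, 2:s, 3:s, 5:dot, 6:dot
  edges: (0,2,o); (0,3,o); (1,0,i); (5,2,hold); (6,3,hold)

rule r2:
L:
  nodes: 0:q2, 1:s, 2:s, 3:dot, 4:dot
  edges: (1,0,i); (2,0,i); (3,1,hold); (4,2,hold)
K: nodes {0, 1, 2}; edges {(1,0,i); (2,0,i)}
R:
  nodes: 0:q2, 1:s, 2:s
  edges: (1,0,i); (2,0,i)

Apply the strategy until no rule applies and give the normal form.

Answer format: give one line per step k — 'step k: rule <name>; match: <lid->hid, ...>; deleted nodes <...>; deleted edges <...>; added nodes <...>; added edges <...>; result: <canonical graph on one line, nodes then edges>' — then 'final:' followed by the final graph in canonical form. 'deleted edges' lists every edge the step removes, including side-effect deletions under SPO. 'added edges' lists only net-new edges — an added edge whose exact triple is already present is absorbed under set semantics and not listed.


step 1: rule r1; match: 0->12, 1->4, 2->9, 3->11, 4->15; deleted nodes 15; deleted edges (15,4,hold); added nodes 20, 21; added edges (20,9,hold); (21,11,hold); result: nodes: 2:s, 3:s, 4:s, 9:s, 11:s, 12:q1, 14:q2, 16:dot, 19:dot, 20:dot, 21:dot edges: (4,12,i); (9,14,i); (11,14,i); (12,9,o); (12,11,o); (16,9,hold); (19,11,hold); (20,9,hold); (21,11,hold)
step 2: rule r2; match: 0->14, 1->9, 2->11, 3->16, 4->19; deleted nodes 16, 19; deleted edges (16,9,hold); (19,11,hold); added nodes (none); added edges (none); result: nodes: 2:s, 3:s, 4:s, 9:s, 11:s, 12:q1, 14:q2, 20:dot, 21:dot edges: (4,12,i); (9,14,i); (11,14,i); (12,9,o); (12,11,o); (20,9,hold); (21,11,hold)
step 3: rule r2; match: 0->14, 1->9, 2->11, 3->20, 4->21; deleted nodes 20, 21; deleted edges (20,9,hold); (21,11,hold); added nodes (none); added edges (none); result: nodes: 2:s, 3:s, 4:s, 9:s, 11:s, 12:q1, 14:q2 edges: (4,12,i); (9,14,i); (11,14,i); (12,9,o); (12,11,o)
final:
nodes: 2:s, 3:s, 4:s, 9:s, 11:s, 12:q1, 14:q2
edges: (4,12,i); (9,14,i); (11,14,i); (12,9,o); (12,11,o)


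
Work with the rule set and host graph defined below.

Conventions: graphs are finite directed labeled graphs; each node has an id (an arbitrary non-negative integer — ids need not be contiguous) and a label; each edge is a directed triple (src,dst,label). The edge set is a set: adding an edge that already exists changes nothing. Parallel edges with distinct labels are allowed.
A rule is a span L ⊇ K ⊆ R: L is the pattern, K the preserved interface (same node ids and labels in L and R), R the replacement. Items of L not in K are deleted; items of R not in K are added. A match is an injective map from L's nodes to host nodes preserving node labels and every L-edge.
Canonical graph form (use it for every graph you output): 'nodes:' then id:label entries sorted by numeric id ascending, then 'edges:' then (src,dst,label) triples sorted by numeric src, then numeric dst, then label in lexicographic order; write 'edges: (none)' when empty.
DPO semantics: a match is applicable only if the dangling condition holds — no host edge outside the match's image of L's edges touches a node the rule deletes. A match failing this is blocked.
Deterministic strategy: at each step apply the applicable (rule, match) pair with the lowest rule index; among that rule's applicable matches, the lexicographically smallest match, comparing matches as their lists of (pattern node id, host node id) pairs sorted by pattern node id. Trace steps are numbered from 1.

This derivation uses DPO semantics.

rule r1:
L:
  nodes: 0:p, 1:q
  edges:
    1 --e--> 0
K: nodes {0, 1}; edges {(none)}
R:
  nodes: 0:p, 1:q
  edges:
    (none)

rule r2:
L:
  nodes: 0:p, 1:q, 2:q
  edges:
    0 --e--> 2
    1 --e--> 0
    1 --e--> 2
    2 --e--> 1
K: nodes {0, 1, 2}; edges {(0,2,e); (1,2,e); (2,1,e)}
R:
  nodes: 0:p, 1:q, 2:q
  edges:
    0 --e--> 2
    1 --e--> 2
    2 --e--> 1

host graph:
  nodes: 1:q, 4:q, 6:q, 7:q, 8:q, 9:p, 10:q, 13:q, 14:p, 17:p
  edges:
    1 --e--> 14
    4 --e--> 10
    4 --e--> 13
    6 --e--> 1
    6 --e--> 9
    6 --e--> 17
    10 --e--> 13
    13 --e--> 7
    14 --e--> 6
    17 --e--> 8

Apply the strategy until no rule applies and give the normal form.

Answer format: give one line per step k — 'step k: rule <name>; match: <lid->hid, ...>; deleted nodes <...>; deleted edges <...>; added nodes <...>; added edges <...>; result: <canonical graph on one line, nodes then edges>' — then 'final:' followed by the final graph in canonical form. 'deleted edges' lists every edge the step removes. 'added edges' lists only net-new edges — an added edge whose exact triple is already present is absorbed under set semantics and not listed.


step 1: rule r1; match: 0->9, 1->6; deleted nodes (none); deleted edges (6,9,e); added nodes (none); added edges (none); result: nodes: 1:q, 4:q, 6:q, 7:q, 8:q, 9:p, 10:q, 13:q, 14:p, 17:p edges: (1,14,e); (4,10,e); (4,13,e); (6,1,e); (6,17,e); (10,13,e); (13,7,e); (14,6,e); (17,8,e)
step 2: rule r1; match: 0->14, 1->1; deleted nodes (none); deleted edges (1,14,e); added nodes (none); added edges (none); result: nodes: 1:q, 4:q, 6:q, 7:q, 8:q, 9:p, 10:q, 13:q, 14:p, 17:p edges: (4,10,e); (4,13,e); (6,1,e); (6,17,e); (10,13,e); (13,7,e); (14,6,e); (17,8,e)
step 3: rule r1; match: 0->17, 1->6; deleted nodes (none); deleted edges (6,17,e); added nodes (none); added edges (none); result: nodes: 1:q, 4:q, 6:q, 7:q, 8:q, 9:p, 10:q, 13:q, 14:p, 17:p edges: (4,10,e); (4,13,e); (6,1,e); (10,13,e); (13,7,e); (14,6,e); (17,8,e)
final:
nodes: 1:q, 4:q, 6:q, 7:q, 8:q, 9:p, 10:q, 13:q, 14:p, 17:p
edges: (4,10,e); (4,13,e); (6,1,e); (10,13,e); (13,7,e); (14,6,e); (17,8,e)


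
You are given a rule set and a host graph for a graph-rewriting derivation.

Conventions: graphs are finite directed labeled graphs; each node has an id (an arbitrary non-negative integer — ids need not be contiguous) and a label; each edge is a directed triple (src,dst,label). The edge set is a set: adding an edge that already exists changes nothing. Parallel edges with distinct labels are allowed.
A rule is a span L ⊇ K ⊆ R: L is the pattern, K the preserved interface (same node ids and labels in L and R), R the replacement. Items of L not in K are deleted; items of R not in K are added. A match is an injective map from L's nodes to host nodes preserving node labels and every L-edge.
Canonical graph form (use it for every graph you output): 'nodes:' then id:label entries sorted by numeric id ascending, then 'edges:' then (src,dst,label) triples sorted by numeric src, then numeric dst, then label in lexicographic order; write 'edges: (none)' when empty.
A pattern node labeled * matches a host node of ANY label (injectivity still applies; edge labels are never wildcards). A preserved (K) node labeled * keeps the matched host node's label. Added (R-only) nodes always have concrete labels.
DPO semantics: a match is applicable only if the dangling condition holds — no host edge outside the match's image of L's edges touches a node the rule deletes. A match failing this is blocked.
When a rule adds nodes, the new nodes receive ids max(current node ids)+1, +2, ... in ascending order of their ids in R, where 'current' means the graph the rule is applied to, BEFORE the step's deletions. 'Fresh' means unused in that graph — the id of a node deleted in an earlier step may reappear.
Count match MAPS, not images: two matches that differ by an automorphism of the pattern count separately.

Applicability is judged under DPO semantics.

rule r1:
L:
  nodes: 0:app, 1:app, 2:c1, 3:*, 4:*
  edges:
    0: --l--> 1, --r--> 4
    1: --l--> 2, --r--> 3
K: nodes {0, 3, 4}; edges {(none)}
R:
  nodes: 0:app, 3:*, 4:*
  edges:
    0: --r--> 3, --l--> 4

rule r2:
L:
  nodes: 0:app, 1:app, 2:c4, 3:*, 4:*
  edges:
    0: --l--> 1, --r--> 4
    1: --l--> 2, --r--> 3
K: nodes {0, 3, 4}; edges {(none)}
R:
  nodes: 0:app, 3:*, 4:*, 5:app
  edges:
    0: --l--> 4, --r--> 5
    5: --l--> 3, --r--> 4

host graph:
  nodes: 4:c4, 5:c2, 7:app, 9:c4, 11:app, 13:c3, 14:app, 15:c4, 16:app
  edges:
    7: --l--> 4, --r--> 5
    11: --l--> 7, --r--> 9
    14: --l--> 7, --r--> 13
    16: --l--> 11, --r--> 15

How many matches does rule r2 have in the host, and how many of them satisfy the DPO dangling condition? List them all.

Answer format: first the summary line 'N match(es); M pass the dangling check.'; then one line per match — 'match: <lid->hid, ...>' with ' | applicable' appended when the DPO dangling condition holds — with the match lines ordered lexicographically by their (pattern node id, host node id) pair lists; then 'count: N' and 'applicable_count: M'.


2 match(es); 0 pass the dangling check.
match: 0->11, 1->7, 2->4, 3->5, 4->9
match: 0->14, 1->7, 2->4, 3->5, 4->13
count: 2
applicable_count: 0


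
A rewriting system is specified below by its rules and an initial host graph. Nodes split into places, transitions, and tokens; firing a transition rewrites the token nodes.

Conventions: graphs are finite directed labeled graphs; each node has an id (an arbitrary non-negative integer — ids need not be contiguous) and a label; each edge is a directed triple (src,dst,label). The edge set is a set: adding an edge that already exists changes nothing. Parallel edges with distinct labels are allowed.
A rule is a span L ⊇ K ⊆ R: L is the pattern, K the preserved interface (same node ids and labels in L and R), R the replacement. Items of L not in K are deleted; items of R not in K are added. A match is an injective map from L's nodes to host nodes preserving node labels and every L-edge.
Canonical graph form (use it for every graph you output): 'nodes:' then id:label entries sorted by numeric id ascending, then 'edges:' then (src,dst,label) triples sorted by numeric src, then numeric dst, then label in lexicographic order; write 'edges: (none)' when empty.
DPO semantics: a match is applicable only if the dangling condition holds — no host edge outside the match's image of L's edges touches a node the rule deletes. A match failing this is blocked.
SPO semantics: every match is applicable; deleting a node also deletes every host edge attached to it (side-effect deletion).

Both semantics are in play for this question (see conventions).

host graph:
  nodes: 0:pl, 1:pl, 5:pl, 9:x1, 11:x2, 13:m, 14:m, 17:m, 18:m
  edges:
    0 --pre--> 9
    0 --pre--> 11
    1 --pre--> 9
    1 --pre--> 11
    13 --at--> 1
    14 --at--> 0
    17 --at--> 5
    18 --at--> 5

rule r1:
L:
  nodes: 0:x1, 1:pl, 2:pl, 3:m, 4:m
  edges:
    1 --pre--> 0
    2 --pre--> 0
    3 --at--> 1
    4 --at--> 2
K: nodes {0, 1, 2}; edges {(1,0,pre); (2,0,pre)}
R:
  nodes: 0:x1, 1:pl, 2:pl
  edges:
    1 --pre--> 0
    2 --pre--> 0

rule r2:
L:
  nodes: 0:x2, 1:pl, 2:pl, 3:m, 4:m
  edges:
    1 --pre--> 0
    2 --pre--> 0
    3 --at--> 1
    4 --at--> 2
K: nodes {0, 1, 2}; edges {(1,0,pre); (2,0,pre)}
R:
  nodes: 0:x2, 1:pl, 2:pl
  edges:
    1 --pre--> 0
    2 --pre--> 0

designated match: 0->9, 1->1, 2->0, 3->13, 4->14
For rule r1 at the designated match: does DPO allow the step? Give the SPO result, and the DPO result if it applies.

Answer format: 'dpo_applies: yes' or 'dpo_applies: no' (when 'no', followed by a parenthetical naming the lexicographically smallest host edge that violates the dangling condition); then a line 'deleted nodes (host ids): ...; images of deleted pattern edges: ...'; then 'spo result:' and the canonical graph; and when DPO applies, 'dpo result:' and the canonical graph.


dpo_applies: yes
deleted nodes (host ids): 13, 14; images of deleted pattern edges: (13,1,at); (14,0,at)
spo result:
nodes: 0:pl, 1:pl, 5:pl, 9:x1, 11:x2, 17:m, 18:m
edges: (0,9,pre); (0,11,pre); (1,9,pre); (1,11,pre); (17,5,at); (18,5,at)
dpo result:
nodes: 0:pl, 1:pl, 5:pl, 9:x1, 11:x2, 17:m, 18:m
edges: (0,9,pre); (0,11,pre); (1,9,pre); (1,11,pre); (17,5,at); (18,5,at)


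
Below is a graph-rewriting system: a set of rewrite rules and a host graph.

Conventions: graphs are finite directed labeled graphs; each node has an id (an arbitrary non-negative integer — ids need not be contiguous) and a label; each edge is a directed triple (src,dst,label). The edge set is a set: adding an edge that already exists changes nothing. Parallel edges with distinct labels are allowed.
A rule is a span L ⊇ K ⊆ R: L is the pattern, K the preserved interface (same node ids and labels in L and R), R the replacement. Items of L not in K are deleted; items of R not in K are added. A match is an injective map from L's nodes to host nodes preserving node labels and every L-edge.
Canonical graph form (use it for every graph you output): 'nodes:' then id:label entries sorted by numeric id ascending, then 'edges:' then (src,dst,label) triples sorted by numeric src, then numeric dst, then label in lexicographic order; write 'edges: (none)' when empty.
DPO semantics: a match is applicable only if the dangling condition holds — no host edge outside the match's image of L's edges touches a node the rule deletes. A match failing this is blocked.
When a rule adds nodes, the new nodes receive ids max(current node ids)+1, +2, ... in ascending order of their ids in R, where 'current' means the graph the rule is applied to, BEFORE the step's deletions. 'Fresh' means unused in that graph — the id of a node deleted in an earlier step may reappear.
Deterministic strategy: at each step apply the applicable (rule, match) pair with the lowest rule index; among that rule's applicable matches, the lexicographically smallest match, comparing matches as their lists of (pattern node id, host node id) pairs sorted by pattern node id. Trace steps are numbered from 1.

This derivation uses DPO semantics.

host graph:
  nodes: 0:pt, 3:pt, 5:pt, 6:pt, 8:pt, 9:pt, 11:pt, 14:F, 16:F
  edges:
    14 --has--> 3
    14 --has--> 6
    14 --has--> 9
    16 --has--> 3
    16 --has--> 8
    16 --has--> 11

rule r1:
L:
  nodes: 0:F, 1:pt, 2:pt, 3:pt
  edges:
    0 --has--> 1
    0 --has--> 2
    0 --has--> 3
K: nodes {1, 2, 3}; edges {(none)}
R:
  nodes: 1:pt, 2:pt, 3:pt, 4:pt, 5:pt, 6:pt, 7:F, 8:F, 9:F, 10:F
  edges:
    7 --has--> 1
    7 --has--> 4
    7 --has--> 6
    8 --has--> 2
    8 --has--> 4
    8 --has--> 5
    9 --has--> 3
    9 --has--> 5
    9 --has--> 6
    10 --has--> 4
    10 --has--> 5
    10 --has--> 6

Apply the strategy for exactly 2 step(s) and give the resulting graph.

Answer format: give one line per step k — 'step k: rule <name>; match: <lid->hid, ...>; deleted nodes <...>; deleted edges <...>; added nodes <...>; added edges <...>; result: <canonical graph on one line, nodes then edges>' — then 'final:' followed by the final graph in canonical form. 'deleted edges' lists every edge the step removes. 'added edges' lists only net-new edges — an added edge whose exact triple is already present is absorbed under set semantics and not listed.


step 1: rule r1; match: 0->14, 1->3, 2->6, 3->9; deleted nodes 14; deleted edges (14,3,has); (14,6,has); (14,9,has); added nodes 17, 18, 19, 20, 21, 22, 23; added edges (20,3,has); (20,17,has); (20,19,has); (21,6,has); (21,17,has); (21,18,has); (22,9,has); (22,18,has); (22,19,has); (23,17,has); (23,18,has); (23,19,has); result: nodes: 0:pt, 3:pt, 5:pt, 6:pt, 8:pt, 9:pt, 11:pt, 16:F, 17:pt, 18:pt, 19:pt, 20:F, 21:F, 22:F, 23:F edges: (16,3,has); (16,8,has); (16,11,has); (20,3,has); (20,17,has); (20,19,has); (21,6,has); (21,17,has); (21,18,has); (22,9,has); (22,18,has); (22,19,has); (23,17,has); (23,18,has); (23,19,has)
step 2: rule r1; match: 0->16, 1->3, 2->8, 3->11; deleted nodes 16; deleted edges (16,3,has); (16,8,has); (16,11,has); added nodes 24, 25, 26, 27, 28, 29, 30; added edges (27,3,has); (27,24,has); (27,26,has); (28,8,has); (28,24,has); (28,25,has); (29,11,has); (29,25,has); (29,26,has); (30,24,has); (30,25,has); (30,26,has); result: nodes: 0:pt, 3:pt, 5:pt, 6:pt, 8:pt, 9:pt, 11:pt, 17:pt, 18:pt, 19:pt, 20:F, 21:F, 22:F, 23:F, 24:pt, 25:pt, 26:pt, 27:F, 28:F, 29:F, 30:F edges: (20,3,has); (20,17,has); (20,19,has); (21,6,has); (21,17,has); (21,18,has); (22,9,has); (22,18,has); (22,19,has); (23,17,has); (23,18,has); (23,19,has); (27,3,has); (27,24,has); (27,26,has); (28,8,has); (28,24,has); (28,25,has); (29,11,has); (29,25,has); (29,26,has); (30,24,has); (30,25,has); (30,26,has)
final:
nodes: 0:pt, 3:pt, 5:pt, 6:pt, 8:pt, 9:pt, 11:pt, 17:pt, 18:pt, 19:pt, 20:F, 21:F, 22:F, 23:F, 24:pt, 25:pt, 26:pt, 27:F, 28:F, 29:F, 30:F
edges: (20,3,has); (20,17,has); (20,19,has); (21,6,has); (21,17,has); (21,18,has); (22,9,has); (22,18,has); (22,19,has); (23,17,has); (23,18,has); (23,19,has); (27,3,has); (27,24,has); (27,26,has); (28,8,has); (28,24,has); (28,25,has); (29,11,has); (29,25,has); (29,26,has); (30,24,has); (30,25,has); (30,26,has)


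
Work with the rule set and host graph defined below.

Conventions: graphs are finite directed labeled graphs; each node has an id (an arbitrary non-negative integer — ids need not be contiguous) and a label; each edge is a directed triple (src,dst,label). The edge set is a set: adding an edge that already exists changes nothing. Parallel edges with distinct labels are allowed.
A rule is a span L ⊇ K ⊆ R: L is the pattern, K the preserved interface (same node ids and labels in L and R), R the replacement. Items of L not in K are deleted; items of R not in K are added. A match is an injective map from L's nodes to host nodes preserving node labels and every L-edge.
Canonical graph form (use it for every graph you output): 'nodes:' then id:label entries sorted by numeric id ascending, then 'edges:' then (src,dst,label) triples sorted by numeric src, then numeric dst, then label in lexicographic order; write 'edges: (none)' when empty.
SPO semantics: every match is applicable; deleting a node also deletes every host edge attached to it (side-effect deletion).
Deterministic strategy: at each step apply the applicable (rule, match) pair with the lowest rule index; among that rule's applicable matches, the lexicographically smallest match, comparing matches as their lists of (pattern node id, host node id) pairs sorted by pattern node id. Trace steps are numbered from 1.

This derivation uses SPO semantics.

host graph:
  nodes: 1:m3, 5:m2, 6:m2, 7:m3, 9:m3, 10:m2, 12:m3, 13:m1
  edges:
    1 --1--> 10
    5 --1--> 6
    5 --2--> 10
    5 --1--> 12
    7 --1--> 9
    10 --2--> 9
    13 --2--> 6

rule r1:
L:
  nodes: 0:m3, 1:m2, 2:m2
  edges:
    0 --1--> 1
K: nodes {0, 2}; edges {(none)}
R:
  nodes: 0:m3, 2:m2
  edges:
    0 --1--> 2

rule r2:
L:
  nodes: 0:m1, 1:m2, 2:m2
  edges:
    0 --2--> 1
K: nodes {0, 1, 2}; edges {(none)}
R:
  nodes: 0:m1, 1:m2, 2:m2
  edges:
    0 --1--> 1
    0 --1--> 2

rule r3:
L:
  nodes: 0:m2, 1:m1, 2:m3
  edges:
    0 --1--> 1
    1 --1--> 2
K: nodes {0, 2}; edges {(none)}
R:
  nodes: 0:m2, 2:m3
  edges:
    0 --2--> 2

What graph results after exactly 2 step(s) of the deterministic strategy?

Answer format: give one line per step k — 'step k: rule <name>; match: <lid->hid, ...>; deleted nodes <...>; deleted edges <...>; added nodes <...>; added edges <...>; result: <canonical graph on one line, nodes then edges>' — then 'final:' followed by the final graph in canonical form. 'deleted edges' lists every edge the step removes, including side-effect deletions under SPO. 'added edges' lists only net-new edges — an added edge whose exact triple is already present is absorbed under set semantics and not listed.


step 1: rule r1; match: 0->1, 1->10, 2->5; deleted nodes 10; deleted edges (1,10,1); (5,10,2); (10,9,2); added nodes (none); added edges (1,5,1); result: nodes: 1:m3, 5:m2, 6:m2, 7:m3, 9:m3, 12:m3, 13:m1 edges: (1,5,1); (5,6,1); (5,12,1); (7,9,1); (13,6,2)
step 2: rule r1; match: 0->1, 1->5, 2->6; deleted nodes 5; deleted edges (1,5,1); (5,6,1); (5,12,1); added nodes (none); added edges (1,6,1); result: nodes: 1:m3, 6:m2, 7:m3, 9:m3, 12:m3, 13:m1 edges: (1,6,1); (7,9,1); (13,6,2)
final:
nodes: 1:m3, 6:m2, 7:m3, 9:m3, 12:m3, 13:m1
edges: (1,6,1); (7,9,1); (13,6,2)


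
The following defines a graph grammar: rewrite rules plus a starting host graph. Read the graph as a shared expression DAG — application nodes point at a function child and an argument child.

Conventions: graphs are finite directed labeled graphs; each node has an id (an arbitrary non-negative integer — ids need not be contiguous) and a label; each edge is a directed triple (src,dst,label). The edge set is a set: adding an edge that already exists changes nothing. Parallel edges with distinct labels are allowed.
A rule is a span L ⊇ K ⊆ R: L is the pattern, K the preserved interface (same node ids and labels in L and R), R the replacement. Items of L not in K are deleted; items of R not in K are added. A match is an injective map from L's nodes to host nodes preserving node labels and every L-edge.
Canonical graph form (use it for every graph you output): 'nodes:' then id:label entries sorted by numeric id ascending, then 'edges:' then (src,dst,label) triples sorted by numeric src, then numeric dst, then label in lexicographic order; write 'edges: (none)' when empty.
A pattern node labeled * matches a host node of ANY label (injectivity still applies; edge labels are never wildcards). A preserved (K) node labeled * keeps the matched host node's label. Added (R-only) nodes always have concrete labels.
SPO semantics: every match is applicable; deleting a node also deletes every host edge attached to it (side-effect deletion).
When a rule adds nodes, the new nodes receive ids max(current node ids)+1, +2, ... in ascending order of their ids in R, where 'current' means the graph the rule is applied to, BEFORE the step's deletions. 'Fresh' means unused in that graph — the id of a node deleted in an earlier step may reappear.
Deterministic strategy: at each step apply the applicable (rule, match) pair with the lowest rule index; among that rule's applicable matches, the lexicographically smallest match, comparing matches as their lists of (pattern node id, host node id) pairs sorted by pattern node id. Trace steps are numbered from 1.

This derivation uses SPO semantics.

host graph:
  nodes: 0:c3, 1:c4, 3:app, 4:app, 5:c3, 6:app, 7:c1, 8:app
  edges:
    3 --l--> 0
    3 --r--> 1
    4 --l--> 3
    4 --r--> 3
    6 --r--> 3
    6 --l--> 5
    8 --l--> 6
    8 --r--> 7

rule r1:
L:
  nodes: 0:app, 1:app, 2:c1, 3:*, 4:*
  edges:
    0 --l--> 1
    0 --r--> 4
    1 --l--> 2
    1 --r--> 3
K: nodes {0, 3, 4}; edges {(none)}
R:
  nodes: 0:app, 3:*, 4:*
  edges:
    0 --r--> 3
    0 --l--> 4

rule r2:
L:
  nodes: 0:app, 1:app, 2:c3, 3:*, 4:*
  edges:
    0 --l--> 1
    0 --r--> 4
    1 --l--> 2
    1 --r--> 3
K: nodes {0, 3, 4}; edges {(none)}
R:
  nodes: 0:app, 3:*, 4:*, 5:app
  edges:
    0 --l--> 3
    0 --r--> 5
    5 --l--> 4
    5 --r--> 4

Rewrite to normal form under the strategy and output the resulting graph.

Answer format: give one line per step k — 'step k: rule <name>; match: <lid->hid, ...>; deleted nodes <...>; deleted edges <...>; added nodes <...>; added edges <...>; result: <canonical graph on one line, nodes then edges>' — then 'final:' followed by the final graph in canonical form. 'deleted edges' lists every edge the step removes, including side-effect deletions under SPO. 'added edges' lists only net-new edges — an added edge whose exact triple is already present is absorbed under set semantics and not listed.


step 1: rule r2; match: 0->8, 1->6, 2->5, 3->3, 4->7; deleted nodes 5, 6; deleted edges (6,3,r); (6,5,l); (8,6,l); (8,7,r); added nodes 9; added edges (8,3,l); (8,9,r); (9,7,l); (9,7,r); result: nodes: 0:c3, 1:c4, 3:app, 4:app, 7:c1, 8:app, 9:app edges: (3,0,l); (3,1,r); (4,3,l); (4,3,r); (8,3,l); (8,9,r); (9,7,l); (9,7,r)
step 2: rule r2; match: 0->8, 1->3, 2->0, 3->1, 4->9; deleted nodes 0, 3; deleted edges (3,0,l); (3,1,r); (4,3,l); (4,3,r); (8,3,l); (8,9,r); added nodes 10; added edges (8,1,l); (8,10,r); (10,9,l); (10,9,r); result: nodes: 1:c4, 4:app, 7:c1, 8:app, 9:app, 10:app edges: (8,1,l); (8,10,r); (9,7,l); (9,7,r); (10,9,l); (10,9,r)
final:
nodes: 1:c4, 4:app, 7:c1, 8:app, 9:app, 10:app
edges: (8,1,l); (8,10,r); (9,7,l); (9,7,r); (10,9,l); (10,9,r)


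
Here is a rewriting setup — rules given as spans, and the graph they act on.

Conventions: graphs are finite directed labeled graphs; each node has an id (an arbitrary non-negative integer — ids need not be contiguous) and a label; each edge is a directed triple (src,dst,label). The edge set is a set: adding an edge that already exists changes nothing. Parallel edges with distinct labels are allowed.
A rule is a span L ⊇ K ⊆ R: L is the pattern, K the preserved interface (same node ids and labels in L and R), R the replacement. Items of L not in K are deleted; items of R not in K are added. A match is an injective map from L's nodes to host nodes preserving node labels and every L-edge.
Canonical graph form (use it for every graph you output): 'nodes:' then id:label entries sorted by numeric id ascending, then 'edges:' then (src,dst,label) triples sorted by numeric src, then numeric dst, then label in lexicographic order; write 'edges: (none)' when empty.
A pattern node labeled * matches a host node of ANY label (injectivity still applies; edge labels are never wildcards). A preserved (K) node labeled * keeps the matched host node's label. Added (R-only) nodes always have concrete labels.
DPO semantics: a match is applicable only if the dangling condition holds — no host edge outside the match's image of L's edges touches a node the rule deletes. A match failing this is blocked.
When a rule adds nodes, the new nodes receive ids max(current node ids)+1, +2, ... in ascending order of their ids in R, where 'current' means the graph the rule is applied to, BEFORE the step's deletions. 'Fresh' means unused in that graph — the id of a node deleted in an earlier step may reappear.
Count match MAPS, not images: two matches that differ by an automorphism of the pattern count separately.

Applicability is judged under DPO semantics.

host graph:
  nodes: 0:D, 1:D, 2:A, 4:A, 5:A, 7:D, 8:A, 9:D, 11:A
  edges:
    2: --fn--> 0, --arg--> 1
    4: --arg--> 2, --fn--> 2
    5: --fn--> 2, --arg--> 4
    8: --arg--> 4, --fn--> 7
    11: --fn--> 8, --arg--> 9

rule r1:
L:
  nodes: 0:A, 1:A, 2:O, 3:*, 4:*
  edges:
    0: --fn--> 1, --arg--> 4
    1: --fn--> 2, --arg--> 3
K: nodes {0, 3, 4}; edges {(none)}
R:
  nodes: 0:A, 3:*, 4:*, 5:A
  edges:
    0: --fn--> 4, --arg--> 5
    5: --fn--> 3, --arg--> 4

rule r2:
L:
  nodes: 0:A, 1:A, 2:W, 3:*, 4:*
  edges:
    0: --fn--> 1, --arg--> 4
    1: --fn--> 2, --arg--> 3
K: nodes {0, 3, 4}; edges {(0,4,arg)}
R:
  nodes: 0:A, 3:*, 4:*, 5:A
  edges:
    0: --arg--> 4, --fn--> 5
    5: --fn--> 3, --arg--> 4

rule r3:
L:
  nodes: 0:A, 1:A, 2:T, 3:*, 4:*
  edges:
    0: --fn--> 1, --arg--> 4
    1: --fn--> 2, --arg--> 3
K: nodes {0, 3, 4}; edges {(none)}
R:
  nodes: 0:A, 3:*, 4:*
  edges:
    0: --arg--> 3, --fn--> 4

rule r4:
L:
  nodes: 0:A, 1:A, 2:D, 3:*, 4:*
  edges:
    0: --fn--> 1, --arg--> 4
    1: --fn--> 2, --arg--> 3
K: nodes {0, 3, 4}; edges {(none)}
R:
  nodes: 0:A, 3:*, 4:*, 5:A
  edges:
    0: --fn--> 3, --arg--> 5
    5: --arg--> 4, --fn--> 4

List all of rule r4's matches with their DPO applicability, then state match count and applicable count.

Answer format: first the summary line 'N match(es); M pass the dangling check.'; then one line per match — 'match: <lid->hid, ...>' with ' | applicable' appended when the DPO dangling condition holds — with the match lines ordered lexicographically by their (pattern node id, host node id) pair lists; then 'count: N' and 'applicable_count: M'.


2 match(es); 1 pass the dangling check.
match: 0->5, 1->2, 2->0, 3->1, 4->4
match: 0->11, 1->8, 2->7, 3->4, 4->9 | applicable
count: 2
applicable_count: 1


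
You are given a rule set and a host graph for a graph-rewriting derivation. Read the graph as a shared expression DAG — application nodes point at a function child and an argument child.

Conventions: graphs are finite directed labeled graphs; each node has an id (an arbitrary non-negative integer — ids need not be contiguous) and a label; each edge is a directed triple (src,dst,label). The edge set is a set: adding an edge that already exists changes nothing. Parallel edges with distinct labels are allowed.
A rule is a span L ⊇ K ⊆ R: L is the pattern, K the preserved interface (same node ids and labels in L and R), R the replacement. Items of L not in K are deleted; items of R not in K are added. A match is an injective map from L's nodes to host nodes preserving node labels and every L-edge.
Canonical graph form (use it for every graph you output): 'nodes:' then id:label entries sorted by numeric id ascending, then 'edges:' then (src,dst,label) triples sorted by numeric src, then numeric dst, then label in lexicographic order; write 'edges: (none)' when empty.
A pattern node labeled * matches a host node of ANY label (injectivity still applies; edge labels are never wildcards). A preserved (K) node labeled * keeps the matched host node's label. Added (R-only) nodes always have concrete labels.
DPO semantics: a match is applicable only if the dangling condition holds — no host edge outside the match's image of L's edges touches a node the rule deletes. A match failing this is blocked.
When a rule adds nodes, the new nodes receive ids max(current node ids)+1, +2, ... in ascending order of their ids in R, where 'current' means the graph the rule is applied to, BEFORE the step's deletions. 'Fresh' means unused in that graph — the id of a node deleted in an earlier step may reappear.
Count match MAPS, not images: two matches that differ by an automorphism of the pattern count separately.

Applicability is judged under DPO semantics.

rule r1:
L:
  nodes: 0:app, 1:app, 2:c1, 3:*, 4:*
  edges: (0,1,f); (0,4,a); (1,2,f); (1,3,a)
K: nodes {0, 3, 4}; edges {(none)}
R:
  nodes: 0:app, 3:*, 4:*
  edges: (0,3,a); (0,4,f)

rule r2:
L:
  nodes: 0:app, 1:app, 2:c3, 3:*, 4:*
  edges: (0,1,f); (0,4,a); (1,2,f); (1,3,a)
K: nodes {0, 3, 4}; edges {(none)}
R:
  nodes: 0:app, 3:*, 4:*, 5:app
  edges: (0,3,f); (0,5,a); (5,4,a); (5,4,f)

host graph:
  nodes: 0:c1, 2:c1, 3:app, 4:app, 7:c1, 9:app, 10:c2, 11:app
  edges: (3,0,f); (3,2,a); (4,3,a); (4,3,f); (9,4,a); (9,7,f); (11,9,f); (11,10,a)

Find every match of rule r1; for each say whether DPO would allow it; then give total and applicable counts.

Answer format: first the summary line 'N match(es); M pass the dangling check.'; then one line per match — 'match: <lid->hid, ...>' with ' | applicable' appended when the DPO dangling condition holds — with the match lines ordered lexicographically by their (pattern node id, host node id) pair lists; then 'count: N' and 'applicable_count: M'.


1 match(es); 1 pass the dangling check.
match: 0->11, 1->9, 2->7, 3->4, 4->10 | applicable
count: 1
applicable_count: 1


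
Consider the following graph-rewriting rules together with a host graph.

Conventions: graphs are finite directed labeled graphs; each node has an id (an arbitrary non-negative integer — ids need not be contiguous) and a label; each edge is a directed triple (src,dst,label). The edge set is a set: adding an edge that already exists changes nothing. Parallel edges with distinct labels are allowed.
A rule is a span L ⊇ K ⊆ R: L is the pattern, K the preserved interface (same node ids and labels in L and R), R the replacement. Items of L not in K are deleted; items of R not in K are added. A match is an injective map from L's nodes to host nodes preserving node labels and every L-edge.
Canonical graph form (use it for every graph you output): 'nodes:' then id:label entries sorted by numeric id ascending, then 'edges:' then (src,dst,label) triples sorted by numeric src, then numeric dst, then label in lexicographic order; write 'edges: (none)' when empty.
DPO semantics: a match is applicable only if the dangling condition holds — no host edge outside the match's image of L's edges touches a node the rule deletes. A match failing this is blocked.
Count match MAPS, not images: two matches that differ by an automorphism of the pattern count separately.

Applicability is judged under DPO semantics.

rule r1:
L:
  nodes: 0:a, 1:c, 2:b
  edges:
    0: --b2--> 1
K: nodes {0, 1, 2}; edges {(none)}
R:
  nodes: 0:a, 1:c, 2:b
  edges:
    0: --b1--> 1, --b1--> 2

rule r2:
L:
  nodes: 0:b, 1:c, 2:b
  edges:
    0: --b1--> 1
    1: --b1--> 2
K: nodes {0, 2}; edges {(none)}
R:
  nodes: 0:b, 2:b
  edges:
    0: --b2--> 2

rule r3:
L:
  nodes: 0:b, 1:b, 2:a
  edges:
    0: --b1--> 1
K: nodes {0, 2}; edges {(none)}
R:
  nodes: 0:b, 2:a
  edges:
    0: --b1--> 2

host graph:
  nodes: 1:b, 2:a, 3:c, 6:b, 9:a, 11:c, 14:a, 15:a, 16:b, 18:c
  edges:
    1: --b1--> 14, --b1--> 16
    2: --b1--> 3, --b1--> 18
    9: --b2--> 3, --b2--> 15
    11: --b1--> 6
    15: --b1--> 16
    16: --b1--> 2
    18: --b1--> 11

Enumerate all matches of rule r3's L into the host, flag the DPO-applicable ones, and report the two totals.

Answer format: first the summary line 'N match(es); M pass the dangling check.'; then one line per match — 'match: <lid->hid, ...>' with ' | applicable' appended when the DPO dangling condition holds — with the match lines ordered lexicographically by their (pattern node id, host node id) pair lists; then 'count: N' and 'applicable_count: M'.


4 match(es); 0 pass the dangling check.
match: 0->1, 1->16, 2->2
match: 0->1, 1->16, 2->9
match: 0->1, 1->16, 2->14
match: 0->1, 1->16, 2->15
count: 4
applicable_count: 0


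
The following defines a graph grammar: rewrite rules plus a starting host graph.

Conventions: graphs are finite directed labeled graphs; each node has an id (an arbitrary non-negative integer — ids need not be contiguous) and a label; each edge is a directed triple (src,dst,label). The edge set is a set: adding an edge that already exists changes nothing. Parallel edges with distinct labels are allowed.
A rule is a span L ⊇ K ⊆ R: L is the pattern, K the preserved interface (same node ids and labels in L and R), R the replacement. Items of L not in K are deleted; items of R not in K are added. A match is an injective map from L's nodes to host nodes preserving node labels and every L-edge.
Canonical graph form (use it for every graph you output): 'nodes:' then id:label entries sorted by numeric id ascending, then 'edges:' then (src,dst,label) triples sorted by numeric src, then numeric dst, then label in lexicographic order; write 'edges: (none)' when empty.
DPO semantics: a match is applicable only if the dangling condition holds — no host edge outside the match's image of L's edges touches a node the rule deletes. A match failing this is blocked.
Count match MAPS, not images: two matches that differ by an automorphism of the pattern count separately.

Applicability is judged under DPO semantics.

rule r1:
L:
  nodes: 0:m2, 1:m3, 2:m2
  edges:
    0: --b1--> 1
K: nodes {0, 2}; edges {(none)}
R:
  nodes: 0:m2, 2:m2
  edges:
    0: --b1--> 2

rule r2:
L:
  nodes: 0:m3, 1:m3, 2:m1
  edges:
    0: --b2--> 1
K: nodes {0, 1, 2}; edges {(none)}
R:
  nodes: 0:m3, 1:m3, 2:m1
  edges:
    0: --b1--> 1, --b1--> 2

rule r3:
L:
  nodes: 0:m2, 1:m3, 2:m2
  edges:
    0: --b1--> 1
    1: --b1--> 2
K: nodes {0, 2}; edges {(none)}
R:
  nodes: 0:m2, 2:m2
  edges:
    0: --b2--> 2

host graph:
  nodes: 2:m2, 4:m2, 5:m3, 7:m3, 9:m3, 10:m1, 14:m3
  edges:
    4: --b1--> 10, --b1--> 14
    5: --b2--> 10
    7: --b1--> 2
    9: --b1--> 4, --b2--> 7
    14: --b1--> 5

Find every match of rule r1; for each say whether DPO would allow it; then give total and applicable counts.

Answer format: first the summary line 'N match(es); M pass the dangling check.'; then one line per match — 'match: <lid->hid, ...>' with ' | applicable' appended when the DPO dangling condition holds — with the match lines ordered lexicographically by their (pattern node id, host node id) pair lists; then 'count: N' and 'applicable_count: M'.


1 match(es); 0 pass the dangling check.
match: 0->4, 1->14, 2->2
count: 1
applicable_count: 0


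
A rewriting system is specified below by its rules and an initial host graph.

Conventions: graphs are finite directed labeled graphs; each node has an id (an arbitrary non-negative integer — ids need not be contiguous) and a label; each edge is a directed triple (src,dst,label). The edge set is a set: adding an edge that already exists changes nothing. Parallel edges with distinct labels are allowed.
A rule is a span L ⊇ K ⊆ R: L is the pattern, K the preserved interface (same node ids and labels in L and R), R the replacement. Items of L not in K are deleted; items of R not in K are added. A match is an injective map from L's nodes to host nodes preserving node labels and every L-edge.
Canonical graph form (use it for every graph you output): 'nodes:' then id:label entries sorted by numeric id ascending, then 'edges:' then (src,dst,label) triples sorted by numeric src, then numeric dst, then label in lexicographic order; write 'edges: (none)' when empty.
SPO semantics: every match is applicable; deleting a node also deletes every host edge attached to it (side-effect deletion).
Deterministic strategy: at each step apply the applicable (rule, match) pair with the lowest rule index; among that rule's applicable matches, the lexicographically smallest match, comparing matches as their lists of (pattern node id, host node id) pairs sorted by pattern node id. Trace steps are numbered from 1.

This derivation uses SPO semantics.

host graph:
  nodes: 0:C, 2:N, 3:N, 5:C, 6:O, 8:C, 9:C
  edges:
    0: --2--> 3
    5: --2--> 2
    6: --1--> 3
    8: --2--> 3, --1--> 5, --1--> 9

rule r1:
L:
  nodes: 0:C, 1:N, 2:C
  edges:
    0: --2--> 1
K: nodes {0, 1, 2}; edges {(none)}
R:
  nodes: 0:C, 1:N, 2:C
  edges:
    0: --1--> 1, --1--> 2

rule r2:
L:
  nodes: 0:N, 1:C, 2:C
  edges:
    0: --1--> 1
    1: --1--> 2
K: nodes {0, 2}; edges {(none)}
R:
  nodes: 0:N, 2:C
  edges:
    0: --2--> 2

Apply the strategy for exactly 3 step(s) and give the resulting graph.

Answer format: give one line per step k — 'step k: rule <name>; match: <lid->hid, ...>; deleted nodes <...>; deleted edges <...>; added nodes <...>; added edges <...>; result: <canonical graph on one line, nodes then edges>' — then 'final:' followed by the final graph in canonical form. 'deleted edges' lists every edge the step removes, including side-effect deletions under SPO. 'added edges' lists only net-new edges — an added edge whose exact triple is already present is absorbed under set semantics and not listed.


step 1: rule r1; match: 0->0, 1->3, 2->5; deleted nodes (none); deleted edges (0,3,2); added nodes (none); added edges (0,3,1); (0,5,1); result: nodes: 0:C, 2:N, 3:N, 5:C, 6:O, 8:C, 9:C edges: (0,3,1); (0,5,1); (5,2,2); (6,3,1); (8,3,2); (8,5,1); (8,9,1)
step 2: rule r1; match: 0->5, 1->2, 2->0; deleted nodes (none); deleted edges (5,2,2); added nodes (none); added edges (5,0,1); (5,2,1); result: nodes: 0:C, 2:N, 3:N, 5:C, 6:O, 8:C, 9:C edges: (0,3,1); (0,5,1); (5,0,1); (5,2,1); (6,3,1); (8,3,2); (8,5,1); (8,9,1)
step 3: rule r1; match: 0->8, 1->3, 2->0; deleted nodes (none); deleted edges (8,3,2); added nodes (none); added edges (8,0,1); (8,3,1); result: nodes: 0:C, 2:N, 3:N, 5:C, 6:O, 8:C, 9:C edges: (0,3,1); (0,5,1); (5,0,1); (5,2,1); (6,3,1); (8,0,1); (8,3,1); (8,5,1); (8,9,1)
final:
nodes: 0:C, 2:N, 3:N, 5:C, 6:O, 8:C, 9:C
edges: (0,3,1); (0,5,1); (5,0,1); (5,2,1); (6,3,1); (8,0,1); (8,3,1); (8,5,1); (8,9,1)
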